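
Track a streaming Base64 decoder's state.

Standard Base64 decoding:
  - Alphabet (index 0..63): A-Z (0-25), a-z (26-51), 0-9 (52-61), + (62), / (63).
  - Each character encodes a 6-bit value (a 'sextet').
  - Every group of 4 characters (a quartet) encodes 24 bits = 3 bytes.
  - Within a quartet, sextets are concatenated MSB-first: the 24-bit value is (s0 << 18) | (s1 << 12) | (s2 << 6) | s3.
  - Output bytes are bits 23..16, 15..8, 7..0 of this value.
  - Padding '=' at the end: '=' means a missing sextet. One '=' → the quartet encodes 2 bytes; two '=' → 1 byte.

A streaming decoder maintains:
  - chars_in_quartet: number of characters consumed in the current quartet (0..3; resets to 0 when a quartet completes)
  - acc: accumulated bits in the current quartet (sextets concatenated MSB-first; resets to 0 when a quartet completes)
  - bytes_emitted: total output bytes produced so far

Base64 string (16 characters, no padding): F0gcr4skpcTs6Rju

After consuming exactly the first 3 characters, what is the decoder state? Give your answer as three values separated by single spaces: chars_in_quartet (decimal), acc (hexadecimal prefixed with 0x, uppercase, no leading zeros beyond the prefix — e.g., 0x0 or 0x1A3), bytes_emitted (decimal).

After char 0 ('F'=5): chars_in_quartet=1 acc=0x5 bytes_emitted=0
After char 1 ('0'=52): chars_in_quartet=2 acc=0x174 bytes_emitted=0
After char 2 ('g'=32): chars_in_quartet=3 acc=0x5D20 bytes_emitted=0

Answer: 3 0x5D20 0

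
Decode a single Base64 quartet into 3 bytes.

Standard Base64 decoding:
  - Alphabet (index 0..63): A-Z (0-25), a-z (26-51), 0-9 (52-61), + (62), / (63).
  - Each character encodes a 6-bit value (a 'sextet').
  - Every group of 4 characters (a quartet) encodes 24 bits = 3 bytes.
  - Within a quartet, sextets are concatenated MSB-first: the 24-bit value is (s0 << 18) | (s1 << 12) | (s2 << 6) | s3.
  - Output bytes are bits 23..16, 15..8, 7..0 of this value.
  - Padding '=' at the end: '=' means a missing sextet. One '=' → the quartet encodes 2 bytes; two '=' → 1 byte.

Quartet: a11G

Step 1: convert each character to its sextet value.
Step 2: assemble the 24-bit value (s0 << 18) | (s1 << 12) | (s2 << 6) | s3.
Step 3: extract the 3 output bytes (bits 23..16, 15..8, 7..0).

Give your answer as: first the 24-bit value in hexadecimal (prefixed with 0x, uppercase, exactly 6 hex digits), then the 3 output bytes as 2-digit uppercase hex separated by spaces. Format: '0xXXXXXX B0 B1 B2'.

Answer: 0x6B5D46 6B 5D 46

Derivation:
Sextets: a=26, 1=53, 1=53, G=6
24-bit: (26<<18) | (53<<12) | (53<<6) | 6
      = 0x680000 | 0x035000 | 0x000D40 | 0x000006
      = 0x6B5D46
Bytes: (v>>16)&0xFF=6B, (v>>8)&0xFF=5D, v&0xFF=46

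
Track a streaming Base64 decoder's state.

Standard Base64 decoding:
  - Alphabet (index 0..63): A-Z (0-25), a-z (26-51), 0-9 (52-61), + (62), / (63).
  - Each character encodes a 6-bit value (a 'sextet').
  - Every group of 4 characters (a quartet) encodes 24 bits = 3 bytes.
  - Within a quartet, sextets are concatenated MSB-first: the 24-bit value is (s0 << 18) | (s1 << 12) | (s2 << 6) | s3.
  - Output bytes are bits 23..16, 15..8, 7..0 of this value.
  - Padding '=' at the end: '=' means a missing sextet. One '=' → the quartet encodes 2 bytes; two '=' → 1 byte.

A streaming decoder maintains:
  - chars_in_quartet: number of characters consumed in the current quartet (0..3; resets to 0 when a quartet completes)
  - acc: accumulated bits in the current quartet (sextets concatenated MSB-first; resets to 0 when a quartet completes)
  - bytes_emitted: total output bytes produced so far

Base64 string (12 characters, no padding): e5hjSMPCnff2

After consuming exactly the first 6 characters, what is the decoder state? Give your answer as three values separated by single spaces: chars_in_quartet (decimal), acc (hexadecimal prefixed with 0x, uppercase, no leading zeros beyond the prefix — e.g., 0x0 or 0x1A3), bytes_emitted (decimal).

After char 0 ('e'=30): chars_in_quartet=1 acc=0x1E bytes_emitted=0
After char 1 ('5'=57): chars_in_quartet=2 acc=0x7B9 bytes_emitted=0
After char 2 ('h'=33): chars_in_quartet=3 acc=0x1EE61 bytes_emitted=0
After char 3 ('j'=35): chars_in_quartet=4 acc=0x7B9863 -> emit 7B 98 63, reset; bytes_emitted=3
After char 4 ('S'=18): chars_in_quartet=1 acc=0x12 bytes_emitted=3
After char 5 ('M'=12): chars_in_quartet=2 acc=0x48C bytes_emitted=3

Answer: 2 0x48C 3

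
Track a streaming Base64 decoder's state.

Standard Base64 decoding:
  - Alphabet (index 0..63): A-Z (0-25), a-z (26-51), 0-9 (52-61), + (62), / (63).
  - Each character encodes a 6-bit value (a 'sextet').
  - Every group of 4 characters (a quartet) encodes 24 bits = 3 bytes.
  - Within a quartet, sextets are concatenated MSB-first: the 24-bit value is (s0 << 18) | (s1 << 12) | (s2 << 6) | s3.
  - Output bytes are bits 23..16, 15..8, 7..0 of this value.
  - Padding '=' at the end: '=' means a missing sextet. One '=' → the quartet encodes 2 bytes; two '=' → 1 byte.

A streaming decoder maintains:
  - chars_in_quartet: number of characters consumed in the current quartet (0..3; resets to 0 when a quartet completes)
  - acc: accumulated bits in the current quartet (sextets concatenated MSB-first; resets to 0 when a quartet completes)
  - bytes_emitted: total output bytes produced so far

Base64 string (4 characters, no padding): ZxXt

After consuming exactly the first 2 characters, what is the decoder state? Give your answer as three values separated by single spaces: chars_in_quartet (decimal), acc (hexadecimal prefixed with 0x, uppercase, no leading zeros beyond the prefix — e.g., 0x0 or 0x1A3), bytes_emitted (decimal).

After char 0 ('Z'=25): chars_in_quartet=1 acc=0x19 bytes_emitted=0
After char 1 ('x'=49): chars_in_quartet=2 acc=0x671 bytes_emitted=0

Answer: 2 0x671 0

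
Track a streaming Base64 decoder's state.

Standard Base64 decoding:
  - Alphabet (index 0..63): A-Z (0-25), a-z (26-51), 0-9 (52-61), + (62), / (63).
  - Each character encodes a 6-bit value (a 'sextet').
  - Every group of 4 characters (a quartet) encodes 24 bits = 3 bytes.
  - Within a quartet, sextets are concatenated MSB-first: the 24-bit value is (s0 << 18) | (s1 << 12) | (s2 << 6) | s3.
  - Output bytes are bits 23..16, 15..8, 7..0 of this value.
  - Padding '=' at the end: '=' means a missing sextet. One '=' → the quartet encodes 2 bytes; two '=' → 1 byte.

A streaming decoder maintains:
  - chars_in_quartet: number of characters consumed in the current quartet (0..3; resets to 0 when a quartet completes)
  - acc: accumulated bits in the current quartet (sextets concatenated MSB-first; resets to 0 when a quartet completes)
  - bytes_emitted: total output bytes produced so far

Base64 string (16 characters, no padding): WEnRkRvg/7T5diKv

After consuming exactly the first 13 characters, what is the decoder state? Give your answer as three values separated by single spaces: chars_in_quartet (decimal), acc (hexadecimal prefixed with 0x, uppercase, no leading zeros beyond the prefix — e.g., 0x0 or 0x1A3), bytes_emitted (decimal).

After char 0 ('W'=22): chars_in_quartet=1 acc=0x16 bytes_emitted=0
After char 1 ('E'=4): chars_in_quartet=2 acc=0x584 bytes_emitted=0
After char 2 ('n'=39): chars_in_quartet=3 acc=0x16127 bytes_emitted=0
After char 3 ('R'=17): chars_in_quartet=4 acc=0x5849D1 -> emit 58 49 D1, reset; bytes_emitted=3
After char 4 ('k'=36): chars_in_quartet=1 acc=0x24 bytes_emitted=3
After char 5 ('R'=17): chars_in_quartet=2 acc=0x911 bytes_emitted=3
After char 6 ('v'=47): chars_in_quartet=3 acc=0x2446F bytes_emitted=3
After char 7 ('g'=32): chars_in_quartet=4 acc=0x911BE0 -> emit 91 1B E0, reset; bytes_emitted=6
After char 8 ('/'=63): chars_in_quartet=1 acc=0x3F bytes_emitted=6
After char 9 ('7'=59): chars_in_quartet=2 acc=0xFFB bytes_emitted=6
After char 10 ('T'=19): chars_in_quartet=3 acc=0x3FED3 bytes_emitted=6
After char 11 ('5'=57): chars_in_quartet=4 acc=0xFFB4F9 -> emit FF B4 F9, reset; bytes_emitted=9
After char 12 ('d'=29): chars_in_quartet=1 acc=0x1D bytes_emitted=9

Answer: 1 0x1D 9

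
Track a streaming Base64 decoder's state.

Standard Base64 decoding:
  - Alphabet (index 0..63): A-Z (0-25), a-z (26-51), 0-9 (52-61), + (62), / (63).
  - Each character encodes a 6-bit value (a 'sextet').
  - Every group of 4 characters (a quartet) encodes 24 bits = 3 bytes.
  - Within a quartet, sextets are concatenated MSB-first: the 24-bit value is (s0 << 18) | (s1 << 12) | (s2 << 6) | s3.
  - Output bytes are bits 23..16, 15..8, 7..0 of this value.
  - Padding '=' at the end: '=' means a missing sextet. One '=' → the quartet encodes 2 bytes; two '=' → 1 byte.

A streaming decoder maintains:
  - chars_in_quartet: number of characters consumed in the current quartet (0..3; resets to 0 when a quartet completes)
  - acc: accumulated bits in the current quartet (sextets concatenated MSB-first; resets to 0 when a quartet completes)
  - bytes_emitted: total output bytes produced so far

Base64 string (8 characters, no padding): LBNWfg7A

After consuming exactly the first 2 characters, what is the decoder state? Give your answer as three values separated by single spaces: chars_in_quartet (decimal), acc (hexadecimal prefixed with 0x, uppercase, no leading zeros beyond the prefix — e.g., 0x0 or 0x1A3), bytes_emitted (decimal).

After char 0 ('L'=11): chars_in_quartet=1 acc=0xB bytes_emitted=0
After char 1 ('B'=1): chars_in_quartet=2 acc=0x2C1 bytes_emitted=0

Answer: 2 0x2C1 0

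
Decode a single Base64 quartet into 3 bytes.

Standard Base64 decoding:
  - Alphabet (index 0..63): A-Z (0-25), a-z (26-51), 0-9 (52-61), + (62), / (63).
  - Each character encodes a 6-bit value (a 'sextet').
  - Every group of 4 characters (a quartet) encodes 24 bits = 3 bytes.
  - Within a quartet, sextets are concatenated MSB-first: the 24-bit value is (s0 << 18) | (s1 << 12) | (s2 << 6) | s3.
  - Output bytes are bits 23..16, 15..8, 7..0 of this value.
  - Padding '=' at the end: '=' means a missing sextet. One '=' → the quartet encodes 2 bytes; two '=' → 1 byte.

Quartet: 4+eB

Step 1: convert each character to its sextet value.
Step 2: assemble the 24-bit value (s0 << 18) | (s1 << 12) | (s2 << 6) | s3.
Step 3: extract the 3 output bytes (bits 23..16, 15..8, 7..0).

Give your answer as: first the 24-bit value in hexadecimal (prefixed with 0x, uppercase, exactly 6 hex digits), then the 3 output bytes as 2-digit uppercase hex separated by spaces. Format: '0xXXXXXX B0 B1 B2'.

Sextets: 4=56, +=62, e=30, B=1
24-bit: (56<<18) | (62<<12) | (30<<6) | 1
      = 0xE00000 | 0x03E000 | 0x000780 | 0x000001
      = 0xE3E781
Bytes: (v>>16)&0xFF=E3, (v>>8)&0xFF=E7, v&0xFF=81

Answer: 0xE3E781 E3 E7 81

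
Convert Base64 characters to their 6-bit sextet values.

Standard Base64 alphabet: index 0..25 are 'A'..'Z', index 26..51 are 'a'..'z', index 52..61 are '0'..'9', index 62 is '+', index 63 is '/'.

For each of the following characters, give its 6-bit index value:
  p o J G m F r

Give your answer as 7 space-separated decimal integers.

Answer: 41 40 9 6 38 5 43

Derivation:
'p': a..z range, 26 + ord('p') − ord('a') = 41
'o': a..z range, 26 + ord('o') − ord('a') = 40
'J': A..Z range, ord('J') − ord('A') = 9
'G': A..Z range, ord('G') − ord('A') = 6
'm': a..z range, 26 + ord('m') − ord('a') = 38
'F': A..Z range, ord('F') − ord('A') = 5
'r': a..z range, 26 + ord('r') − ord('a') = 43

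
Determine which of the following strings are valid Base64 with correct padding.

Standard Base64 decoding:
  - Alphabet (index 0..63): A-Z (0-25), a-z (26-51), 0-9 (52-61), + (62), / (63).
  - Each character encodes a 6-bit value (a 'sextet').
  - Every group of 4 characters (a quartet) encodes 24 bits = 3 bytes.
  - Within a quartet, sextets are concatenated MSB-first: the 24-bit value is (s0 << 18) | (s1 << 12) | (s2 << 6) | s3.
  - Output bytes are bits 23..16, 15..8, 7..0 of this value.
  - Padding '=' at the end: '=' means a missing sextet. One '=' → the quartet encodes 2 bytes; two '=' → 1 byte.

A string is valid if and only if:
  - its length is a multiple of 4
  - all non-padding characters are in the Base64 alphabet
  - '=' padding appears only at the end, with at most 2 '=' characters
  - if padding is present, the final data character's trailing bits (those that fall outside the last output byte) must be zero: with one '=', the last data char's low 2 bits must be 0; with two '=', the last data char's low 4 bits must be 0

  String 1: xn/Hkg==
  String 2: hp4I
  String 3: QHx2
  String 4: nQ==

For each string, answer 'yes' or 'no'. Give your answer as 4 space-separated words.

Answer: yes yes yes yes

Derivation:
String 1: 'xn/Hkg==' → valid
String 2: 'hp4I' → valid
String 3: 'QHx2' → valid
String 4: 'nQ==' → valid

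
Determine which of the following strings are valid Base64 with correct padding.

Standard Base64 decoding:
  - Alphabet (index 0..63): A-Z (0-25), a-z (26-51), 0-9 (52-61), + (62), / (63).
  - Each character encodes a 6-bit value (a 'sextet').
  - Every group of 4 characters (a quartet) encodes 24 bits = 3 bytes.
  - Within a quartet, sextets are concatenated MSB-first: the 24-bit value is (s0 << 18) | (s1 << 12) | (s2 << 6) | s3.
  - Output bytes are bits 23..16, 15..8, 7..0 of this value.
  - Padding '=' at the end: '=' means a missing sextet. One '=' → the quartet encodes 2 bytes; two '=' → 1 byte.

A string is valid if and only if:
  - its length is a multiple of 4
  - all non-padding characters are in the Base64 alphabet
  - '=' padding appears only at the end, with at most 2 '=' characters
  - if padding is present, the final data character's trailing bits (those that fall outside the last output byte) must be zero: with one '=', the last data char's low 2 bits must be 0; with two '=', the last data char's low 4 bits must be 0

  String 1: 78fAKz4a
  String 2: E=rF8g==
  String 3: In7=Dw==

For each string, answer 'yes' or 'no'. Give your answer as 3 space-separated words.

Answer: yes no no

Derivation:
String 1: '78fAKz4a' → valid
String 2: 'E=rF8g==' → invalid (bad char(s): ['=']; '=' in middle)
String 3: 'In7=Dw==' → invalid (bad char(s): ['=']; '=' in middle)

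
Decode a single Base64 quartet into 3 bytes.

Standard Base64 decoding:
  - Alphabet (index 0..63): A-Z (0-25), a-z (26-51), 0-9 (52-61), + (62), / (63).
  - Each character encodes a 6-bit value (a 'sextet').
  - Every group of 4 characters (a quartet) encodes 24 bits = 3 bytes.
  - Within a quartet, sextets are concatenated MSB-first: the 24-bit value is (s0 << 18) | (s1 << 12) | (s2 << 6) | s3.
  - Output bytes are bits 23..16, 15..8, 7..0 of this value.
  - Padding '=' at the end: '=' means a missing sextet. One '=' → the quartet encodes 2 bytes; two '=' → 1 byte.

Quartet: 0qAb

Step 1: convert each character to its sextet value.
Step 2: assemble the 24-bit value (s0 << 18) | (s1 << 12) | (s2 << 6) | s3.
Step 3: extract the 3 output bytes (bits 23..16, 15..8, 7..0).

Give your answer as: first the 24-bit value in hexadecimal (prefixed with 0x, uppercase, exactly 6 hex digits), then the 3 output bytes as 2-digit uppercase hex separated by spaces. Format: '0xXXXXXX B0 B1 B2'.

Sextets: 0=52, q=42, A=0, b=27
24-bit: (52<<18) | (42<<12) | (0<<6) | 27
      = 0xD00000 | 0x02A000 | 0x000000 | 0x00001B
      = 0xD2A01B
Bytes: (v>>16)&0xFF=D2, (v>>8)&0xFF=A0, v&0xFF=1B

Answer: 0xD2A01B D2 A0 1B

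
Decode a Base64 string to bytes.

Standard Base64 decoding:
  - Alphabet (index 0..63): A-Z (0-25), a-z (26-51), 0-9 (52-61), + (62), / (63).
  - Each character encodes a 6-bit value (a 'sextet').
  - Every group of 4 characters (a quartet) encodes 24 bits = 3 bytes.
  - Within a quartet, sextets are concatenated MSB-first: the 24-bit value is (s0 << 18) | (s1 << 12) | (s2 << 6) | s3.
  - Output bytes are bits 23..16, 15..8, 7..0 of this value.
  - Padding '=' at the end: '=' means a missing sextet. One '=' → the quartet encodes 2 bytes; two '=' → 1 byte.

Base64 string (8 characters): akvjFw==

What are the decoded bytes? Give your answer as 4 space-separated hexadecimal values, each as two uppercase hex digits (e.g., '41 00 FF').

Answer: 6A 4B E3 17

Derivation:
After char 0 ('a'=26): chars_in_quartet=1 acc=0x1A bytes_emitted=0
After char 1 ('k'=36): chars_in_quartet=2 acc=0x6A4 bytes_emitted=0
After char 2 ('v'=47): chars_in_quartet=3 acc=0x1A92F bytes_emitted=0
After char 3 ('j'=35): chars_in_quartet=4 acc=0x6A4BE3 -> emit 6A 4B E3, reset; bytes_emitted=3
After char 4 ('F'=5): chars_in_quartet=1 acc=0x5 bytes_emitted=3
After char 5 ('w'=48): chars_in_quartet=2 acc=0x170 bytes_emitted=3
Padding '==': partial quartet acc=0x170 -> emit 17; bytes_emitted=4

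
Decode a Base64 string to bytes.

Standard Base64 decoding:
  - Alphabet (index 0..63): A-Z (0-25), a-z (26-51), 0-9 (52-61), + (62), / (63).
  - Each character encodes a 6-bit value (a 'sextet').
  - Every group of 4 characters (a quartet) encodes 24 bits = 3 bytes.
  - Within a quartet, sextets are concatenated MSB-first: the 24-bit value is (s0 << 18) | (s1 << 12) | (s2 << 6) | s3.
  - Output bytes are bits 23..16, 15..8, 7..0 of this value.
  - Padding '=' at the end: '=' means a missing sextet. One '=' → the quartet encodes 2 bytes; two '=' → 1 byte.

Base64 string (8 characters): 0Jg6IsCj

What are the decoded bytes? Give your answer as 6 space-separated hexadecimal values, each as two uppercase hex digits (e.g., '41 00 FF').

Answer: D0 98 3A 22 C0 A3

Derivation:
After char 0 ('0'=52): chars_in_quartet=1 acc=0x34 bytes_emitted=0
After char 1 ('J'=9): chars_in_quartet=2 acc=0xD09 bytes_emitted=0
After char 2 ('g'=32): chars_in_quartet=3 acc=0x34260 bytes_emitted=0
After char 3 ('6'=58): chars_in_quartet=4 acc=0xD0983A -> emit D0 98 3A, reset; bytes_emitted=3
After char 4 ('I'=8): chars_in_quartet=1 acc=0x8 bytes_emitted=3
After char 5 ('s'=44): chars_in_quartet=2 acc=0x22C bytes_emitted=3
After char 6 ('C'=2): chars_in_quartet=3 acc=0x8B02 bytes_emitted=3
After char 7 ('j'=35): chars_in_quartet=4 acc=0x22C0A3 -> emit 22 C0 A3, reset; bytes_emitted=6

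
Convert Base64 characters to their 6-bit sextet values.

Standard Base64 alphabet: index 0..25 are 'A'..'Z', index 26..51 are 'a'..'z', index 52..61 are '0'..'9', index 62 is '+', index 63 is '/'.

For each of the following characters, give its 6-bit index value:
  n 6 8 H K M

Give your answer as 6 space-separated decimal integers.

Answer: 39 58 60 7 10 12

Derivation:
'n': a..z range, 26 + ord('n') − ord('a') = 39
'6': 0..9 range, 52 + ord('6') − ord('0') = 58
'8': 0..9 range, 52 + ord('8') − ord('0') = 60
'H': A..Z range, ord('H') − ord('A') = 7
'K': A..Z range, ord('K') − ord('A') = 10
'M': A..Z range, ord('M') − ord('A') = 12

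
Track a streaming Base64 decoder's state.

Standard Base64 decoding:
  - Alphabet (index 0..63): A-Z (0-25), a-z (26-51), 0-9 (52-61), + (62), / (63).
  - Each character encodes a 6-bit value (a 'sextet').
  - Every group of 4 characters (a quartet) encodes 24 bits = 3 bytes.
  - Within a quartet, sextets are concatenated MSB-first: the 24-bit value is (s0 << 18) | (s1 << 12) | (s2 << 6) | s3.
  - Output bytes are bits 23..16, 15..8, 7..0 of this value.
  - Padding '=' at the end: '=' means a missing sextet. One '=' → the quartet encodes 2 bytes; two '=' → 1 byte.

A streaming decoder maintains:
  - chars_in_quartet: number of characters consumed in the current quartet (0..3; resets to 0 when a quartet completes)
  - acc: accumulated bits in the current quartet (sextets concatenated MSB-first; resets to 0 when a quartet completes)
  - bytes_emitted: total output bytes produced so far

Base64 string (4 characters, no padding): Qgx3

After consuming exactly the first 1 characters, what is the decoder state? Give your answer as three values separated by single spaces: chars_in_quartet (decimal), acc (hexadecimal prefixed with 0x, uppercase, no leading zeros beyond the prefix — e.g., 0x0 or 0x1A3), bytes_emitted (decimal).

After char 0 ('Q'=16): chars_in_quartet=1 acc=0x10 bytes_emitted=0

Answer: 1 0x10 0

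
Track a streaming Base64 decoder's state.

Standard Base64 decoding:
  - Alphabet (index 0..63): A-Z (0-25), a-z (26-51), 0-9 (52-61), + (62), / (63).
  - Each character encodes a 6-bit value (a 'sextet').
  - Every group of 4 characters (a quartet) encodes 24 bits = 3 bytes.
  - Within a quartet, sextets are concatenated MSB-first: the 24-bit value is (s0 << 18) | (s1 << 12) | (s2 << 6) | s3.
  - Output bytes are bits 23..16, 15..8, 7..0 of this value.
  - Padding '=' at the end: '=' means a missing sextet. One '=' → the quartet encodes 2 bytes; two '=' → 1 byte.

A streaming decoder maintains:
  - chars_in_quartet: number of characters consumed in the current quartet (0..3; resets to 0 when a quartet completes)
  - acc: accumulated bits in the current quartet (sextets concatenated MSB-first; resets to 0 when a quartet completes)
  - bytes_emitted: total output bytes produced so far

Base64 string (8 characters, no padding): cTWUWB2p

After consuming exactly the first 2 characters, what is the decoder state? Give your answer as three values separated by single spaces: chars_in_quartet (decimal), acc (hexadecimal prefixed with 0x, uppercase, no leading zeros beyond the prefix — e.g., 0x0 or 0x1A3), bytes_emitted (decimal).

Answer: 2 0x713 0

Derivation:
After char 0 ('c'=28): chars_in_quartet=1 acc=0x1C bytes_emitted=0
After char 1 ('T'=19): chars_in_quartet=2 acc=0x713 bytes_emitted=0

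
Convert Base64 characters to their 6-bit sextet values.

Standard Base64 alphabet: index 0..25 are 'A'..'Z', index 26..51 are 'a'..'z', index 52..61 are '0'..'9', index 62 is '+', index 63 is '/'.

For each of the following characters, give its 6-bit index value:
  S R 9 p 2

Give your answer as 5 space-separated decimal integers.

'S': A..Z range, ord('S') − ord('A') = 18
'R': A..Z range, ord('R') − ord('A') = 17
'9': 0..9 range, 52 + ord('9') − ord('0') = 61
'p': a..z range, 26 + ord('p') − ord('a') = 41
'2': 0..9 range, 52 + ord('2') − ord('0') = 54

Answer: 18 17 61 41 54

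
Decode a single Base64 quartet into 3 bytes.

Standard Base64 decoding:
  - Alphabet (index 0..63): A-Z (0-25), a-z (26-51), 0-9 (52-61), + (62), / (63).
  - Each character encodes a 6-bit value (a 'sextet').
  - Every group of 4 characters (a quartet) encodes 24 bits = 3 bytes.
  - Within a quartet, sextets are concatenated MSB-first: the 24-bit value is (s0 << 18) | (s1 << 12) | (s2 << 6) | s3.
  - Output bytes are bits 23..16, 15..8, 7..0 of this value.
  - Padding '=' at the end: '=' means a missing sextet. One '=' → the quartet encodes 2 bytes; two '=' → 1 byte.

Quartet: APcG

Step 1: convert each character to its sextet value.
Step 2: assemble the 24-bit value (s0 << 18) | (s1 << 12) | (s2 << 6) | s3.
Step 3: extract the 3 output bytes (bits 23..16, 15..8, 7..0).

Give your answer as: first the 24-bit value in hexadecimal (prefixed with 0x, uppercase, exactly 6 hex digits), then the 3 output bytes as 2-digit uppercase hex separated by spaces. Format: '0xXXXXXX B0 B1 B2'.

Sextets: A=0, P=15, c=28, G=6
24-bit: (0<<18) | (15<<12) | (28<<6) | 6
      = 0x000000 | 0x00F000 | 0x000700 | 0x000006
      = 0x00F706
Bytes: (v>>16)&0xFF=00, (v>>8)&0xFF=F7, v&0xFF=06

Answer: 0x00F706 00 F7 06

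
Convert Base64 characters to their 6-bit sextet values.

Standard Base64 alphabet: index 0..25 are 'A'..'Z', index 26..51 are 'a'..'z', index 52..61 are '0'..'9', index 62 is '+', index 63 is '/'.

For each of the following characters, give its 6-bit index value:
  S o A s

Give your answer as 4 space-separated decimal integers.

Answer: 18 40 0 44

Derivation:
'S': A..Z range, ord('S') − ord('A') = 18
'o': a..z range, 26 + ord('o') − ord('a') = 40
'A': A..Z range, ord('A') − ord('A') = 0
's': a..z range, 26 + ord('s') − ord('a') = 44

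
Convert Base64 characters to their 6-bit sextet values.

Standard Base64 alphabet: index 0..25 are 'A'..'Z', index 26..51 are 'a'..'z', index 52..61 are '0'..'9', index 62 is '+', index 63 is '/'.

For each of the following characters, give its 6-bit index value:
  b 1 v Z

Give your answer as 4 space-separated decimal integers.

'b': a..z range, 26 + ord('b') − ord('a') = 27
'1': 0..9 range, 52 + ord('1') − ord('0') = 53
'v': a..z range, 26 + ord('v') − ord('a') = 47
'Z': A..Z range, ord('Z') − ord('A') = 25

Answer: 27 53 47 25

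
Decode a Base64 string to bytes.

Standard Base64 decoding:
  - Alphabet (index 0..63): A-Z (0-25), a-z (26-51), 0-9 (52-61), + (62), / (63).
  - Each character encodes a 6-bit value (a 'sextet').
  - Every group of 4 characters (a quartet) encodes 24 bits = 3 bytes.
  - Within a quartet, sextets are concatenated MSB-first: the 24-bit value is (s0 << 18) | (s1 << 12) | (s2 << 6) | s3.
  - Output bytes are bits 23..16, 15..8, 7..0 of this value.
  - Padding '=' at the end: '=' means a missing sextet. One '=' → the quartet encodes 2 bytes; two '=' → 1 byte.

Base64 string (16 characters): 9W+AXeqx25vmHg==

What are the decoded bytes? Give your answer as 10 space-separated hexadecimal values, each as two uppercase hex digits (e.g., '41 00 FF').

Answer: F5 6F 80 5D EA B1 DB 9B E6 1E

Derivation:
After char 0 ('9'=61): chars_in_quartet=1 acc=0x3D bytes_emitted=0
After char 1 ('W'=22): chars_in_quartet=2 acc=0xF56 bytes_emitted=0
After char 2 ('+'=62): chars_in_quartet=3 acc=0x3D5BE bytes_emitted=0
After char 3 ('A'=0): chars_in_quartet=4 acc=0xF56F80 -> emit F5 6F 80, reset; bytes_emitted=3
After char 4 ('X'=23): chars_in_quartet=1 acc=0x17 bytes_emitted=3
After char 5 ('e'=30): chars_in_quartet=2 acc=0x5DE bytes_emitted=3
After char 6 ('q'=42): chars_in_quartet=3 acc=0x177AA bytes_emitted=3
After char 7 ('x'=49): chars_in_quartet=4 acc=0x5DEAB1 -> emit 5D EA B1, reset; bytes_emitted=6
After char 8 ('2'=54): chars_in_quartet=1 acc=0x36 bytes_emitted=6
After char 9 ('5'=57): chars_in_quartet=2 acc=0xDB9 bytes_emitted=6
After char 10 ('v'=47): chars_in_quartet=3 acc=0x36E6F bytes_emitted=6
After char 11 ('m'=38): chars_in_quartet=4 acc=0xDB9BE6 -> emit DB 9B E6, reset; bytes_emitted=9
After char 12 ('H'=7): chars_in_quartet=1 acc=0x7 bytes_emitted=9
After char 13 ('g'=32): chars_in_quartet=2 acc=0x1E0 bytes_emitted=9
Padding '==': partial quartet acc=0x1E0 -> emit 1E; bytes_emitted=10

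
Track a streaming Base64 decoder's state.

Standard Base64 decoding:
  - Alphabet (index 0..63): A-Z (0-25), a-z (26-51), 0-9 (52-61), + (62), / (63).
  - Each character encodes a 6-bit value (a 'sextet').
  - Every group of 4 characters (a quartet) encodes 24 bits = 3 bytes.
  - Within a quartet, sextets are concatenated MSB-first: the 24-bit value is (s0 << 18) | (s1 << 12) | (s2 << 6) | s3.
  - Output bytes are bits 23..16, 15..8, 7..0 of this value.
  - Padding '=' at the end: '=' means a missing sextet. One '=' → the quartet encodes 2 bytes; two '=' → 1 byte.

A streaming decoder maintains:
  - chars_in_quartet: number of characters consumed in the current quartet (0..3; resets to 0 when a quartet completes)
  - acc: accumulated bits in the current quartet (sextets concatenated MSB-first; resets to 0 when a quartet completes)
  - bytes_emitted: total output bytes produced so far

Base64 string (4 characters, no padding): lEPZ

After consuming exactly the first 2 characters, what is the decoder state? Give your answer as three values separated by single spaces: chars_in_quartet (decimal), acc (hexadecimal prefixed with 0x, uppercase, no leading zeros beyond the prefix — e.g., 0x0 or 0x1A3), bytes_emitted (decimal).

Answer: 2 0x944 0

Derivation:
After char 0 ('l'=37): chars_in_quartet=1 acc=0x25 bytes_emitted=0
After char 1 ('E'=4): chars_in_quartet=2 acc=0x944 bytes_emitted=0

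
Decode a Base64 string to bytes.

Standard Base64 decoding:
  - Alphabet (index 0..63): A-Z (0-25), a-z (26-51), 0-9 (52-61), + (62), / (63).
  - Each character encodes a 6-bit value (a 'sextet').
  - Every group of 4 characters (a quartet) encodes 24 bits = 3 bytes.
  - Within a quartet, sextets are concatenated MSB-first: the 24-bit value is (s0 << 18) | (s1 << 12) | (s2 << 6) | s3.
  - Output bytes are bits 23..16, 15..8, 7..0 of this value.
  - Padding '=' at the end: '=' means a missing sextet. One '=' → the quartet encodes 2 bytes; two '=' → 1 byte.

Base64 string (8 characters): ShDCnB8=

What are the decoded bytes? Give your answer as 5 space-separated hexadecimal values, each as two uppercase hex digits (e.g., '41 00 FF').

After char 0 ('S'=18): chars_in_quartet=1 acc=0x12 bytes_emitted=0
After char 1 ('h'=33): chars_in_quartet=2 acc=0x4A1 bytes_emitted=0
After char 2 ('D'=3): chars_in_quartet=3 acc=0x12843 bytes_emitted=0
After char 3 ('C'=2): chars_in_quartet=4 acc=0x4A10C2 -> emit 4A 10 C2, reset; bytes_emitted=3
After char 4 ('n'=39): chars_in_quartet=1 acc=0x27 bytes_emitted=3
After char 5 ('B'=1): chars_in_quartet=2 acc=0x9C1 bytes_emitted=3
After char 6 ('8'=60): chars_in_quartet=3 acc=0x2707C bytes_emitted=3
Padding '=': partial quartet acc=0x2707C -> emit 9C 1F; bytes_emitted=5

Answer: 4A 10 C2 9C 1F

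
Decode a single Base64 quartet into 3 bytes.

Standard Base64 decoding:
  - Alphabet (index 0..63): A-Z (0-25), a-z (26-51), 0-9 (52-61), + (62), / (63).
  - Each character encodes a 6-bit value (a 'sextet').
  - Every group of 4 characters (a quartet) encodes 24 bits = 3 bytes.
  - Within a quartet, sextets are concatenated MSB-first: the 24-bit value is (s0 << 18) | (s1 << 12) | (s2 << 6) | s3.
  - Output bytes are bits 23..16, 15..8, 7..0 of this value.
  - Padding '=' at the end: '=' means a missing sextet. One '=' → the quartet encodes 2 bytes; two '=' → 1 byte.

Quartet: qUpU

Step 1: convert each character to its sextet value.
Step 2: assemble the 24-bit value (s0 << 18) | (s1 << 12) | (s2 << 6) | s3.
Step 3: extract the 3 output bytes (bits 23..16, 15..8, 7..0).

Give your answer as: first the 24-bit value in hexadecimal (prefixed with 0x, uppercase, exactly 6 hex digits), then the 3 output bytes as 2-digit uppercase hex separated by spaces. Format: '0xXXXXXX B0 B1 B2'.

Sextets: q=42, U=20, p=41, U=20
24-bit: (42<<18) | (20<<12) | (41<<6) | 20
      = 0xA80000 | 0x014000 | 0x000A40 | 0x000014
      = 0xA94A54
Bytes: (v>>16)&0xFF=A9, (v>>8)&0xFF=4A, v&0xFF=54

Answer: 0xA94A54 A9 4A 54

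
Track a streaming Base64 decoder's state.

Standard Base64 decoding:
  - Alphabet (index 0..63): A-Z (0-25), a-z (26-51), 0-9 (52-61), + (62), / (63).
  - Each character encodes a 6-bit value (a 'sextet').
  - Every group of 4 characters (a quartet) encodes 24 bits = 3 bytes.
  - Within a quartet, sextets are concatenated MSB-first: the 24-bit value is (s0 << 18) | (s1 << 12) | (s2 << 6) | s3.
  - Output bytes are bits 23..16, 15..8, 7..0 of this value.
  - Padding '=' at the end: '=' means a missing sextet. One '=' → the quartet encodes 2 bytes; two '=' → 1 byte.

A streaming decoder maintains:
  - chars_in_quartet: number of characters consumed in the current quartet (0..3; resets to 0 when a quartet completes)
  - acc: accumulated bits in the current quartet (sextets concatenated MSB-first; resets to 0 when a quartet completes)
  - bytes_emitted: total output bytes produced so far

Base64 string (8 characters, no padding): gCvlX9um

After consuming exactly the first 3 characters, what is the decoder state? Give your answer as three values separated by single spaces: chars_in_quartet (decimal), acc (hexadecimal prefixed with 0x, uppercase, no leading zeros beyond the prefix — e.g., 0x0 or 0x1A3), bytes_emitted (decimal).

Answer: 3 0x200AF 0

Derivation:
After char 0 ('g'=32): chars_in_quartet=1 acc=0x20 bytes_emitted=0
After char 1 ('C'=2): chars_in_quartet=2 acc=0x802 bytes_emitted=0
After char 2 ('v'=47): chars_in_quartet=3 acc=0x200AF bytes_emitted=0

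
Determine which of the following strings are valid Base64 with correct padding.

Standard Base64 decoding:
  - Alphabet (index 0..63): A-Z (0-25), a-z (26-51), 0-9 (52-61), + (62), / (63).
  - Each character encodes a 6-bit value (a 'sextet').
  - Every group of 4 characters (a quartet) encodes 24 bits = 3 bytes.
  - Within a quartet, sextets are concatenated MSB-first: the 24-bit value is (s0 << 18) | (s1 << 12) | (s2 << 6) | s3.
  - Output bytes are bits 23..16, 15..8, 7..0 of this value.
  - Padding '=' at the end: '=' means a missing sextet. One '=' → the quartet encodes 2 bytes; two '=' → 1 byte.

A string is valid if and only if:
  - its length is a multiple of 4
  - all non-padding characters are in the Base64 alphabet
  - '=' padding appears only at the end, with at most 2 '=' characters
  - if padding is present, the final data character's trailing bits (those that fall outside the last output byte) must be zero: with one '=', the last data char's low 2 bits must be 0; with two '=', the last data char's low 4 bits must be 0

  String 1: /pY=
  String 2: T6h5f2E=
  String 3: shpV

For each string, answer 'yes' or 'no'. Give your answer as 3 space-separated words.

String 1: '/pY=' → valid
String 2: 'T6h5f2E=' → valid
String 3: 'shpV' → valid

Answer: yes yes yes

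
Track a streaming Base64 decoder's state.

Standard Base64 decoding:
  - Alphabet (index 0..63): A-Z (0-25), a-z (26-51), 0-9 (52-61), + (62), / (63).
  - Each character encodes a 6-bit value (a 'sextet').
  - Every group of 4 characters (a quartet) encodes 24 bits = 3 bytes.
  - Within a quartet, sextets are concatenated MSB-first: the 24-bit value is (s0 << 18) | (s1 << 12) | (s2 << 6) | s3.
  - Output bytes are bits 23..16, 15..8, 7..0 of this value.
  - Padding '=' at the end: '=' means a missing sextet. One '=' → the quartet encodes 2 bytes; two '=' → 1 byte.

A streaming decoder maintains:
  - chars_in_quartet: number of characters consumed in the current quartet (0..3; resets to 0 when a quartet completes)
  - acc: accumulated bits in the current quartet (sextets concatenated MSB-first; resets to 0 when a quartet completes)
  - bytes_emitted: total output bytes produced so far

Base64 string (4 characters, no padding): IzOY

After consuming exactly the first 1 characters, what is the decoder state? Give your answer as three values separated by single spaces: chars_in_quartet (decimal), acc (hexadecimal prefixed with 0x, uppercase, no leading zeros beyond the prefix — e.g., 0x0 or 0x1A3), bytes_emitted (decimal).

Answer: 1 0x8 0

Derivation:
After char 0 ('I'=8): chars_in_quartet=1 acc=0x8 bytes_emitted=0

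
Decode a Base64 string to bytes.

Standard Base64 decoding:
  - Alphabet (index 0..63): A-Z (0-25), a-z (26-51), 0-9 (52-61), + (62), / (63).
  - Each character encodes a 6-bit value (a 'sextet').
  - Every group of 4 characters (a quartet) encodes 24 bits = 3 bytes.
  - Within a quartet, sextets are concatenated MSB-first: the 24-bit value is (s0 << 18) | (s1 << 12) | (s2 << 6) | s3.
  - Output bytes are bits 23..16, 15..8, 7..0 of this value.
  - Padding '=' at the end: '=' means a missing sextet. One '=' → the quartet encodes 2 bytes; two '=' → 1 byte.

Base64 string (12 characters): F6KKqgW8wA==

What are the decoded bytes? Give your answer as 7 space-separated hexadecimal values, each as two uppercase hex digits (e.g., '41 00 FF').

After char 0 ('F'=5): chars_in_quartet=1 acc=0x5 bytes_emitted=0
After char 1 ('6'=58): chars_in_quartet=2 acc=0x17A bytes_emitted=0
After char 2 ('K'=10): chars_in_quartet=3 acc=0x5E8A bytes_emitted=0
After char 3 ('K'=10): chars_in_quartet=4 acc=0x17A28A -> emit 17 A2 8A, reset; bytes_emitted=3
After char 4 ('q'=42): chars_in_quartet=1 acc=0x2A bytes_emitted=3
After char 5 ('g'=32): chars_in_quartet=2 acc=0xAA0 bytes_emitted=3
After char 6 ('W'=22): chars_in_quartet=3 acc=0x2A816 bytes_emitted=3
After char 7 ('8'=60): chars_in_quartet=4 acc=0xAA05BC -> emit AA 05 BC, reset; bytes_emitted=6
After char 8 ('w'=48): chars_in_quartet=1 acc=0x30 bytes_emitted=6
After char 9 ('A'=0): chars_in_quartet=2 acc=0xC00 bytes_emitted=6
Padding '==': partial quartet acc=0xC00 -> emit C0; bytes_emitted=7

Answer: 17 A2 8A AA 05 BC C0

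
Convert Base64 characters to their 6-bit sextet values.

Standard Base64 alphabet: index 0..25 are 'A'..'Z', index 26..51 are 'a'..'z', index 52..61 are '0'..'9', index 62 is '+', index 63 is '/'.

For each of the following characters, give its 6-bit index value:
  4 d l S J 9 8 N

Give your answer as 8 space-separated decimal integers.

'4': 0..9 range, 52 + ord('4') − ord('0') = 56
'd': a..z range, 26 + ord('d') − ord('a') = 29
'l': a..z range, 26 + ord('l') − ord('a') = 37
'S': A..Z range, ord('S') − ord('A') = 18
'J': A..Z range, ord('J') − ord('A') = 9
'9': 0..9 range, 52 + ord('9') − ord('0') = 61
'8': 0..9 range, 52 + ord('8') − ord('0') = 60
'N': A..Z range, ord('N') − ord('A') = 13

Answer: 56 29 37 18 9 61 60 13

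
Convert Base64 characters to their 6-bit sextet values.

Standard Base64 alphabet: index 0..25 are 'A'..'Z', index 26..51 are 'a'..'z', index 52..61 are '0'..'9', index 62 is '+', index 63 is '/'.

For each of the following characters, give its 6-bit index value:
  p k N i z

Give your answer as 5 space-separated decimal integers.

Answer: 41 36 13 34 51

Derivation:
'p': a..z range, 26 + ord('p') − ord('a') = 41
'k': a..z range, 26 + ord('k') − ord('a') = 36
'N': A..Z range, ord('N') − ord('A') = 13
'i': a..z range, 26 + ord('i') − ord('a') = 34
'z': a..z range, 26 + ord('z') − ord('a') = 51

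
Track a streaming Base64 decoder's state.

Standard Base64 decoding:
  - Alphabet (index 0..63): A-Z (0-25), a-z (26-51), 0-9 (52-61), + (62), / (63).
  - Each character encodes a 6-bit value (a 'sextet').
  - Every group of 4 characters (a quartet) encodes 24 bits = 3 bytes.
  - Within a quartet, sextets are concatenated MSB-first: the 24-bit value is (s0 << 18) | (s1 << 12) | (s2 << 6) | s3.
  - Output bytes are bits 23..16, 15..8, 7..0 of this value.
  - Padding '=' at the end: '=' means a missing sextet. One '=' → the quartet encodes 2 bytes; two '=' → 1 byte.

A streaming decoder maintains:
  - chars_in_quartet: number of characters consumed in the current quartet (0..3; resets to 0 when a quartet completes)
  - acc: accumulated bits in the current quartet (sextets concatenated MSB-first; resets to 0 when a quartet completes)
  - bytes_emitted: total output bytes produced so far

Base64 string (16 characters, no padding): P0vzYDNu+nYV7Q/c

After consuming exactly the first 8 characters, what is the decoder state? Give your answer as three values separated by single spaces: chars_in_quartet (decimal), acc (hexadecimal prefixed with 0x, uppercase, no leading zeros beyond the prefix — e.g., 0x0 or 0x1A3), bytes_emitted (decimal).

Answer: 0 0x0 6

Derivation:
After char 0 ('P'=15): chars_in_quartet=1 acc=0xF bytes_emitted=0
After char 1 ('0'=52): chars_in_quartet=2 acc=0x3F4 bytes_emitted=0
After char 2 ('v'=47): chars_in_quartet=3 acc=0xFD2F bytes_emitted=0
After char 3 ('z'=51): chars_in_quartet=4 acc=0x3F4BF3 -> emit 3F 4B F3, reset; bytes_emitted=3
After char 4 ('Y'=24): chars_in_quartet=1 acc=0x18 bytes_emitted=3
After char 5 ('D'=3): chars_in_quartet=2 acc=0x603 bytes_emitted=3
After char 6 ('N'=13): chars_in_quartet=3 acc=0x180CD bytes_emitted=3
After char 7 ('u'=46): chars_in_quartet=4 acc=0x60336E -> emit 60 33 6E, reset; bytes_emitted=6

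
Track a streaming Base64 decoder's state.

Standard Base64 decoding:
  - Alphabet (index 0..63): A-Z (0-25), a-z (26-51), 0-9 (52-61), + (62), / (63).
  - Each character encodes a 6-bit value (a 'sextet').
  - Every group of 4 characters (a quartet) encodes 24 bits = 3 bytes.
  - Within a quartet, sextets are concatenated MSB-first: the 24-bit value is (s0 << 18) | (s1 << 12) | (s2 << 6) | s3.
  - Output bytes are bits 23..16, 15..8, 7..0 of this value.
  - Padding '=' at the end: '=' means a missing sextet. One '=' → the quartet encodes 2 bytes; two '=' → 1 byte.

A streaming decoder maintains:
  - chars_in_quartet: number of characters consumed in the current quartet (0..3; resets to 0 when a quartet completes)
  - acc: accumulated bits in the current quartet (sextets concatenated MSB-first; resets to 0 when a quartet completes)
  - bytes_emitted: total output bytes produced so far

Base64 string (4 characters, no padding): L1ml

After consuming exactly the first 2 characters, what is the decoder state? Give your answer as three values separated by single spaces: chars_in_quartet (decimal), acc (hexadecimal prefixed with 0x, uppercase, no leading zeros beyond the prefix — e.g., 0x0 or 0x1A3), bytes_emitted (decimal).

After char 0 ('L'=11): chars_in_quartet=1 acc=0xB bytes_emitted=0
After char 1 ('1'=53): chars_in_quartet=2 acc=0x2F5 bytes_emitted=0

Answer: 2 0x2F5 0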